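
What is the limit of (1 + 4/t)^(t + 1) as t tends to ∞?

Write it as [(1 + 4/t)^t]^(1) · (1 + 4/t)^(1). The bracketed term tends to e^(4) and the second factor to 1, so the limit is e^(4).

e^(4)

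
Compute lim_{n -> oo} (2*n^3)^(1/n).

1

Base → ∞ and exponent → 0: an ∞^0 form.
Take logs: (1/n)·ln(2·n^3) = (ln 2 + 3·ln n)/n → 0.
So the limit is e^0 = 1.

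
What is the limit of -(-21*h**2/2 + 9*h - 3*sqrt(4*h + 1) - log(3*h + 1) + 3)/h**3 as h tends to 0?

Substitution gives 0/0 (the numerator vanishes to order 3).
Expand each term to order h^3: the coefficient of h^3 in -3·√(1 + 4h) is -12 and in −ln(1 + 3h) is -9.
Lower-order terms cancel with the polynomial part, so the numerator is (-21)·h^3 + o(h^3), and the limit is (-21)/(-1) = 21.

21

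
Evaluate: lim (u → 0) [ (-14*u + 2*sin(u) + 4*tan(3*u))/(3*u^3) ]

Substitution gives 0/0 (the numerator vanishes to order 3).
Expand each term to order u^3: the coefficient of u^3 in 2·sin(u) is -1/3 and in 4·tan(3u) is 36.
Lower-order terms cancel with the polynomial part, so the numerator is (107/3)·u^3 + o(u^3), and the limit is (107/3)/(3) = 107/9.

107/9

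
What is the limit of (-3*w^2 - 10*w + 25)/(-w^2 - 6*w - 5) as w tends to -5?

Since w = -5 makes numerator and denominator zero, (w + 5) divides both.
Cancelling it gives (5 - 3*w)/(-w - 1); now plug in w = -5 to get 5.

5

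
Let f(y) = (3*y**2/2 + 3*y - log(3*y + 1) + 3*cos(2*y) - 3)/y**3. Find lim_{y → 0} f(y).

-9

Substitution gives 0/0; apply L'Hôpital's rule 3 times.
After differentiating numerator and denominator 3 times the quotient is (24*sin(2*y) - 54/(3*y + 1)^3)/(6); at y = 0 this is -9.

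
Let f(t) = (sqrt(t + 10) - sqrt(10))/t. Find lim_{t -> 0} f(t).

A 0/0 form; rationalise with √(10 + t) + √10. This collapses the numerator to t, leaving 1/(√(10 + t) + √10) → 1/(2√10) = √(10)/20.

√(10)/20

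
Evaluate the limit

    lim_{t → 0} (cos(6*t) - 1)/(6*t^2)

-3

Direct substitution gives 0/0.
Apply L'Hôpital: lim (-6*sin(6*t))/(12*t), still 0/0.
After 2 applications of L'Hôpital's rule the quotient is (-36*cos(6*t))/(12); substituting t = 0 gives -3.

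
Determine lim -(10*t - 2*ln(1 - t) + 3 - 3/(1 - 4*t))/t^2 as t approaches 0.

Substitution gives 0/0; apply L'Hôpital's rule 2 times.
After differentiating numerator and denominator 2 times the quotient is (96/(4*t - 1)^3 + 2/(t - 1)^2)/(-2); at t = 0 this is 47.

47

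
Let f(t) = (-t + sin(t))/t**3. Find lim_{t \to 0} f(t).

Direct substitution gives 0/0.
Apply L'Hôpital: lim (cos(t) - 1)/(3*t^2), still 0/0.
Apply L'Hôpital: lim (-sin(t))/(6*t), still 0/0.
After 3 applications of L'Hôpital's rule the quotient is (-cos(t))/(6); substituting t = 0 gives -1/6.

-1/6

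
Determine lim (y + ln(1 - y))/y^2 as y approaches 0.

Direct substitution gives 0/0.
Apply L'Hôpital: lim (1 - 1/(1 - y))/(2*y), still 0/0.
After 2 applications of L'Hôpital's rule the quotient is (-1/(1 - y)^2)/(2); substituting y = 0 gives -1/2.

-1/2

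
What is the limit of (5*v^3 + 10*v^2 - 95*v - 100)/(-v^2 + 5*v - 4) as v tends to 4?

Since v = 4 makes numerator and denominator zero, (v - 4) divides both.
Cancelling it gives (5*v^2 + 30*v + 25)/(1 - v); now plug in v = 4 to get -75.

-75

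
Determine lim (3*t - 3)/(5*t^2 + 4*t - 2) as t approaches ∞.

The denominator has degree 2 and the numerator degree 1. Dividing numerator and denominator by t^2 sends every term to 0 except the leading denominator term, so the limit is 0.

0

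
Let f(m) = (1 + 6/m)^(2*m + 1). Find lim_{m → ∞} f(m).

Write it as [(1 + 6/m)^m]^(2) · (1 + 6/m)^(1). The bracketed term tends to e^(6) and the second factor to 1, so the limit is e^(12).

e^(12)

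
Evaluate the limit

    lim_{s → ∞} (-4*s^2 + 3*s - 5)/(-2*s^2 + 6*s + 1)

Numerator and denominator both have degree 2.
Dividing every term by s^2, all lower-order terms vanish and the limit is the ratio of leading coefficients, -4/(-2) = 2.

2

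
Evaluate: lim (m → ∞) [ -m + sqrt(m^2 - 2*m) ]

-1

This has the form ∞ − ∞. Multiply and divide by the conjugate √(m^2 - 2*m) + m.
That gives (-2m) / (√(m^2 - 2*m) + m).
Divide numerator and denominator by m: the limit is -2/(2·1) = -1.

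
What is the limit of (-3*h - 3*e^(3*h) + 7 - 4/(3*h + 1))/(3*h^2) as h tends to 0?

Substitution gives 0/0 (the numerator vanishes to order 2).
Expand each term to order h^2: the coefficient of h^2 in -3·e^(3h) is -27/2 and in -4·1/(1 + 3h) is -36.
Lower-order terms cancel with the polynomial part, so the numerator is (-99/2)·h^2 + o(h^2), and the limit is (-99/2)/(3) = -33/2.

-33/2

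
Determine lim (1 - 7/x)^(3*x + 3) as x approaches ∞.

e^(-21)

Write it as [(1 - 7/x)^x]^(3) · (1 - 7/x)^(3). The bracketed term tends to e^(-7) and the second factor to 1, so the limit is e^(-21).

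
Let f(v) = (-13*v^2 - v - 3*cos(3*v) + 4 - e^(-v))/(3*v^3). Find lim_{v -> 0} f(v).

1/18

Substitution gives 0/0 (the numerator vanishes to order 3).
Expand each term to order v^3: the coefficient of v^3 in −e^(-v) is 1/6 and in -3·cos(3v) is 0.
Lower-order terms cancel with the polynomial part, so the numerator is (1/6)·v^3 + o(v^3), and the limit is (1/6)/(3) = 1/18.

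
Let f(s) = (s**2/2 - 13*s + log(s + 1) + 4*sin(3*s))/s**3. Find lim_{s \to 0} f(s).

Substitution gives 0/0; apply L'Hôpital's rule 3 times.
After differentiating numerator and denominator 3 times the quotient is (-108*cos(3*s) + 2/(s + 1)^3)/(6); at s = 0 this is -53/3.

-53/3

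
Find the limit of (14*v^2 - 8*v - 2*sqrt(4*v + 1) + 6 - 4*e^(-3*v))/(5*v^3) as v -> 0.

2

Substitution gives 0/0; apply L'Hôpital's rule 3 times.
After differentiating numerator and denominator 3 times the quotient is (108*e^(-3*v) - 48/(4*v + 1)^(5/2))/(30); at v = 0 this is 2.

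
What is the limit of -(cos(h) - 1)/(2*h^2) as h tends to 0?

Direct substitution gives 0/0.
Apply L'Hôpital: lim (-sin(h))/(-4*h), still 0/0.
After 2 applications of L'Hôpital's rule the quotient is (-cos(h))/(-4); substituting h = 0 gives 1/4.

1/4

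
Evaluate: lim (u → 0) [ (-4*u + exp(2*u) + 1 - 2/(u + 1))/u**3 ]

Substitution gives 0/0; apply L'Hôpital's rule 3 times.
After differentiating numerator and denominator 3 times the quotient is (8*e^(2*u) + 12/(u + 1)^4)/(6); at u = 0 this is 10/3.

10/3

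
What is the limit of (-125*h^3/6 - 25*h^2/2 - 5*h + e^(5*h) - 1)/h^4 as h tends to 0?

Direct substitution gives 0/0.
Apply L'Hôpital: lim (-125*h^2/2 - 25*h + 5*e^(5*h) - 5)/(4*h^3), still 0/0.
Apply L'Hôpital: lim (-125*h + 25*e^(5*h) - 25)/(12*h^2), still 0/0.
Apply L'Hôpital: lim (125*e^(5*h) - 125)/(24*h), still 0/0.
After 4 applications of L'Hôpital's rule the quotient is (625*e^(5*h))/(24); substituting h = 0 gives 625/24.

625/24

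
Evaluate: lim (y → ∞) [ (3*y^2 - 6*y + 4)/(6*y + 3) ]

The numerator has higher degree (2 > 1); the quotient behaves like (3/(6))·y^1 for large |y|.
As y → +∞ this diverges to ∞.

∞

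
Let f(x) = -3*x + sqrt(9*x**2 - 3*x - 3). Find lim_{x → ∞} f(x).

This has the form ∞ − ∞. Multiply and divide by the conjugate √(9*x^2 - 3*x - 3) + 3x.
That gives (-3x - 3) / (√(9*x^2 - 3*x - 3) + 3x).
Divide numerator and denominator by x: the limit is -3/(2·3) = -1/2.

-1/2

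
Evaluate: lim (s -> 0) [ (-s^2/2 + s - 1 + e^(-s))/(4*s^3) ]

-1/24

Direct substitution gives 0/0.
Apply L'Hôpital: lim (-s + 1 - e^(-s))/(12*s^2), still 0/0.
Apply L'Hôpital: lim (-1 + e^(-s))/(24*s), still 0/0.
After 3 applications of L'Hôpital's rule the quotient is (-e^(-s))/(24); substituting s = 0 gives -1/24.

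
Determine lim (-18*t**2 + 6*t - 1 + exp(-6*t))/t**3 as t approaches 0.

Direct substitution gives 0/0.
Apply L'Hôpital: lim (-36*t + 6 - 6*e^(-6*t))/(3*t^2), still 0/0.
Apply L'Hôpital: lim (-36 + 36*e^(-6*t))/(6*t), still 0/0.
After 3 applications of L'Hôpital's rule the quotient is (-216*e^(-6*t))/(6); substituting t = 0 gives -36.

-36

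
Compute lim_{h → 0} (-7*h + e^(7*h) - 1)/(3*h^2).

49/6

Direct substitution gives 0/0.
Apply L'Hôpital: lim (7*e^(7*h) - 7)/(6*h), still 0/0.
After 2 applications of L'Hôpital's rule the quotient is (49*e^(7*h))/(6); substituting h = 0 gives 49/6.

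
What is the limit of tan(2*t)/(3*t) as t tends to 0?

2/3

Substitution gives 0/0.
Since tan(u)/u → 1 as u → 0, tan(2t)/(2t) → 1 and the limit is 2/3.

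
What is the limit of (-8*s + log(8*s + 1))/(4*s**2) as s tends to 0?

Direct substitution gives 0/0.
Apply L'Hôpital: lim (-8 + 8/(8*s + 1))/(8*s), still 0/0.
After 2 applications of L'Hôpital's rule the quotient is (-64/(8*s + 1)^2)/(8); substituting s = 0 gives -8.

-8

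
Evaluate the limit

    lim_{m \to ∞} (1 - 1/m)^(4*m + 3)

Let L be the limit and take ln: ln L = lim (4m + 3)·ln(1 - 1/m) = lim (4m + 3)·(-1/m + O(1/m²)) = -4.
Hence L = e^(-4).

e^(-4)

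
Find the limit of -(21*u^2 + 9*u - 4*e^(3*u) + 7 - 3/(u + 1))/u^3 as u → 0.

Substitution gives 0/0 (the numerator vanishes to order 3).
Expand each term to order u^3: the coefficient of u^3 in -4·e^(3u) is -18 and in -3·1/(1 + u) is 3.
Lower-order terms cancel with the polynomial part, so the numerator is (-15)·u^3 + o(u^3), and the limit is (-15)/(-1) = 15.

15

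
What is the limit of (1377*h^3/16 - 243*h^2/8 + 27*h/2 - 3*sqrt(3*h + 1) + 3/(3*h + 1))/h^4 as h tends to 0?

Substitution gives 0/0; apply L'Hôpital's rule 4 times.
After differentiating numerator and denominator 4 times the quotient is (5832/(3*h + 1)^5 + 3645/(16*(3*h + 1)^(7/2)))/(24); at h = 0 this is 32319/128.

32319/128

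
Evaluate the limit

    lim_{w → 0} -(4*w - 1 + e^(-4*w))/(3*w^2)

-8/3

Direct substitution gives 0/0.
Apply L'Hôpital: lim (4 - 4*e^(-4*w))/(-6*w), still 0/0.
After 2 applications of L'Hôpital's rule the quotient is (16*e^(-4*w))/(-6); substituting w = 0 gives -8/3.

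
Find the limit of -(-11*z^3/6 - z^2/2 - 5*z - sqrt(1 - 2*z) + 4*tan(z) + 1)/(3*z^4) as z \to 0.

-5/24

Substitution gives 0/0; apply L'Hôpital's rule 4 times.
After differentiating numerator and denominator 4 times the quotient is (96*tan(z)^3/cos(z)^2 + 64*tan(z)/cos(z)^2 + 15/(1 - 2*z)^(7/2))/(-72); at z = 0 this is -5/24.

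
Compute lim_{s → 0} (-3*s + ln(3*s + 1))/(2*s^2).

Direct substitution gives 0/0.
Apply L'Hôpital: lim (-3 + 3/(3*s + 1))/(4*s), still 0/0.
After 2 applications of L'Hôpital's rule the quotient is (-9/(3*s + 1)^2)/(4); substituting s = 0 gives -9/4.

-9/4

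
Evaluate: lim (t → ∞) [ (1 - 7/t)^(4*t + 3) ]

The base → 1 and the exponent → ∞: a 1^∞ form.
Take logarithms: (4t + 3)·ln(1 - 7/t). Since ln(1+u) ~ u for small u, this behaves like (4t)·(-7/t) → -28.
So the limit is e^(-28).

e^(-28)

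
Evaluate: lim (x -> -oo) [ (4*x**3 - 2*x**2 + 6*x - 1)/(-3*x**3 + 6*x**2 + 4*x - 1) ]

-4/3

Numerator and denominator both have degree 3.
Dividing every term by x^3, all lower-order terms vanish and the limit is the ratio of leading coefficients, 4/(-3) = -4/3.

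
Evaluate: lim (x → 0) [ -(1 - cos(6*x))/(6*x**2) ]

Substitution gives 0/0.
Use (1 − cos u)/u² → 1/2 with u = 6x: the limit is 6²/(2·(-6)) = -3.

-3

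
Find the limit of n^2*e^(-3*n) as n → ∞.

0

Write as n^2/e^{3n}, an ∞/∞ form.
Exponential growth dominates any polynomial, so repeated L'Hôpital (or the standard result) gives 0.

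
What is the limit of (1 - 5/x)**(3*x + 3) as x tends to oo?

e^(-15)

The base → 1 and the exponent → ∞: a 1^∞ form.
Take logarithms: (3x + 3)·ln(1 - 5/x). Since ln(1+u) ~ u for small u, this behaves like (3x)·(-5/x) → -15.
So the limit is e^(-15).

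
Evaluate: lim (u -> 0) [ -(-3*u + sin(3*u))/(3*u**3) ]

Direct substitution gives 0/0.
Apply L'Hôpital: lim (3*cos(3*u) - 3)/(-9*u^2), still 0/0.
Apply L'Hôpital: lim (-9*sin(3*u))/(-18*u), still 0/0.
After 3 applications of L'Hôpital's rule the quotient is (-27*cos(3*u))/(-18); substituting u = 0 gives 3/2.

3/2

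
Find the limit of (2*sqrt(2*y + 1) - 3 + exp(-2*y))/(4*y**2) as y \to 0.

Substitution gives 0/0; apply L'Hôpital's rule 2 times.
After differentiating numerator and denominator 2 times the quotient is (4*e^(-2*y) - 2/(2*y + 1)^(3/2))/(8); at y = 0 this is 1/4.

1/4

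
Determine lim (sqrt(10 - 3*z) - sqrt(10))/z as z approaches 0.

Substitution gives 0/0. Multiply numerator and denominator by the conjugate √(10 - 3z) + √10.
The numerator becomes (10 - 3z) − 10 = -3z, so the expression simplifies to -3/(√(10 - 3z) + √10).
Letting z → 0 gives -3/(2√10) = -3*√(10)/20.

-3*√(10)/20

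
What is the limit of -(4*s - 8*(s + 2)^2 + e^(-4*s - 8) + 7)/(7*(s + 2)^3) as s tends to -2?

32/21

Direct substitution gives 0/0.
Apply L'Hôpital: lim (-16*s - 4*e^(-4*s - 8) - 28)/(-21*(s + 2)^2), still 0/0.
Apply L'Hôpital: lim (16*e^(-4*s - 8) - 16)/(-42*s - 84), still 0/0.
After 3 applications of L'Hôpital's rule the quotient is (-64*e^(-4*s - 8))/(-42); substituting s = -2 gives 32/21.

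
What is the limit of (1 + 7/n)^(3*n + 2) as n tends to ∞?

Let L be the limit and take ln: ln L = lim (3n + 2)·ln(1 + 7/n) = lim (3n + 2)·(7/n + O(1/n²)) = 21.
Hence L = e^(21).

e^(21)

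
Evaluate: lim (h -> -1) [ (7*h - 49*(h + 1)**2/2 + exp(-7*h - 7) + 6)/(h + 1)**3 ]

Direct substitution gives 0/0.
Apply L'Hôpital: lim (-49*h - 7*e^(-7*h - 7) - 42)/(3*(h + 1)^2), still 0/0.
Apply L'Hôpital: lim (49*e^(-7*h - 7) - 49)/(6*h + 6), still 0/0.
After 3 applications of L'Hôpital's rule the quotient is (-343*e^(-7*h - 7))/(6); substituting h = -1 gives -343/6.

-343/6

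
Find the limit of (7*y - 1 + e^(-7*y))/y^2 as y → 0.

Direct substitution gives 0/0.
Apply L'Hôpital: lim (7 - 7*e^(-7*y))/(2*y), still 0/0.
After 2 applications of L'Hôpital's rule the quotient is (49*e^(-7*y))/(2); substituting y = 0 gives 49/2.

49/2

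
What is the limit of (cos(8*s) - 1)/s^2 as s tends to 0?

Direct substitution gives 0/0.
Apply L'Hôpital: lim (-8*sin(8*s))/(2*s), still 0/0.
After 2 applications of L'Hôpital's rule the quotient is (-64*cos(8*s))/(2); substituting s = 0 gives -32.

-32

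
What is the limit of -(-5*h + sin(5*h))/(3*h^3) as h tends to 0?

Direct substitution gives 0/0.
Apply L'Hôpital: lim (5*cos(5*h) - 5)/(-9*h^2), still 0/0.
Apply L'Hôpital: lim (-25*sin(5*h))/(-18*h), still 0/0.
After 3 applications of L'Hôpital's rule the quotient is (-125*cos(5*h))/(-18); substituting h = 0 gives 125/18.

125/18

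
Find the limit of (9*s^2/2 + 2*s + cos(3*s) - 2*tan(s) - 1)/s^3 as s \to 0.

-2/3

Substitution gives 0/0; apply L'Hôpital's rule 3 times.
After differentiating numerator and denominator 3 times the quotient is (27*sin(3*s) - 12*tan(s)^4 - 16*tan(s)^2 - 4)/(6); at s = 0 this is -2/3.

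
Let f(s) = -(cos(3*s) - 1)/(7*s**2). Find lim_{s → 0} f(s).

9/14

Direct substitution gives 0/0.
Apply L'Hôpital: lim (-3*sin(3*s))/(-14*s), still 0/0.
After 2 applications of L'Hôpital's rule the quotient is (-9*cos(3*s))/(-14); substituting s = 0 gives 9/14.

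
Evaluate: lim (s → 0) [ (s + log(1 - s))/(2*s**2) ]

Direct substitution gives 0/0.
Apply L'Hôpital: lim (1 - 1/(1 - s))/(4*s), still 0/0.
After 2 applications of L'Hôpital's rule the quotient is (-1/(1 - s)^2)/(4); substituting s = 0 gives -1/4.

-1/4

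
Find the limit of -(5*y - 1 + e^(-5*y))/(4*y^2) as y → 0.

Direct substitution gives 0/0.
Apply L'Hôpital: lim (5 - 5*e^(-5*y))/(-8*y), still 0/0.
After 2 applications of L'Hôpital's rule the quotient is (25*e^(-5*y))/(-8); substituting y = 0 gives -25/8.

-25/8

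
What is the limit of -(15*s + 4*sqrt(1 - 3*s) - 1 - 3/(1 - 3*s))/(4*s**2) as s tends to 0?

Substitution gives 0/0; apply L'Hôpital's rule 2 times.
After differentiating numerator and denominator 2 times the quotient is (54/(3*s - 1)^3 + 9*(3*s - 1)^3/(1 - 3*s)^(9/2))/(-8); at s = 0 this is 63/8.

63/8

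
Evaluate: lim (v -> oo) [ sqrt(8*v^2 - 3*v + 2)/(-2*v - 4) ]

-√(2)

For large |v|, √(8*v^2 - 3*v + 2) ≈ √8·|v| and the denominator ≈ -2v.
Since v → +∞, |v| = v, giving √8/(-2) = -√(2).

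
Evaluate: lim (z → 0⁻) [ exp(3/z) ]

As z → 0⁻, 3/(z) → −∞, so e^(3/(z)) → 0.

0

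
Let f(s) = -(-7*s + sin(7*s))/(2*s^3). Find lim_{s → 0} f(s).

343/12

Direct substitution gives 0/0.
Apply L'Hôpital: lim (7*cos(7*s) - 7)/(-6*s^2), still 0/0.
Apply L'Hôpital: lim (-49*sin(7*s))/(-12*s), still 0/0.
After 3 applications of L'Hôpital's rule the quotient is (-343*cos(7*s))/(-12); substituting s = 0 gives 343/12.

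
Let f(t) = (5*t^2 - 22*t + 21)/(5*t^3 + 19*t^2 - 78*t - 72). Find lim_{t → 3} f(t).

8/171

At t = 3 both the top and bottom vanish — a removable singularity. Factoring out (t - 3) from each leaves (5*t - 7)/(5*t^2 + 34*t + 24), which at t = 3 equals 8/171.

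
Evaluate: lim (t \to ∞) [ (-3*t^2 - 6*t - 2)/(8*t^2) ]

Numerator and denominator both have degree 2.
Dividing every term by t^2, all lower-order terms vanish and the limit is the ratio of leading coefficients, -3/(8) = -3/8.

-3/8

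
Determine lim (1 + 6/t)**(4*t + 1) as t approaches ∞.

e^(24)

The base → 1 and the exponent → ∞: a 1^∞ form.
Take logarithms: (4t + 1)·ln(1 + 6/t). Since ln(1+u) ~ u for small u, this behaves like (4t)·(6/t) → 24.
So the limit is e^(24).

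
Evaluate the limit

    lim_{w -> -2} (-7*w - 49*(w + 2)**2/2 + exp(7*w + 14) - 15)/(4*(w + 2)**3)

343/24

Direct substitution gives 0/0.
Apply L'Hôpital: lim (-49*w + 7*e^(7*w + 14) - 105)/(12*(w + 2)^2), still 0/0.
Apply L'Hôpital: lim (49*e^(7*w + 14) - 49)/(24*w + 48), still 0/0.
After 3 applications of L'Hôpital's rule the quotient is (343*e^(7*w + 14))/(24); substituting w = -2 gives 343/24.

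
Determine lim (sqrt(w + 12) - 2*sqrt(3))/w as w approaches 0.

√(3)/12

A 0/0 form; rationalise with √(12 + w) + √12. This collapses the numerator to w, leaving 1/(√(12 + w) + √12) → 1/(2√12) = √(3)/12.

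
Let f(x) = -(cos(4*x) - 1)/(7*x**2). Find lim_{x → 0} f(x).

8/7

Direct substitution gives 0/0.
Apply L'Hôpital: lim (-4*sin(4*x))/(-14*x), still 0/0.
After 2 applications of L'Hôpital's rule the quotient is (-16*cos(4*x))/(-14); substituting x = 0 gives 8/7.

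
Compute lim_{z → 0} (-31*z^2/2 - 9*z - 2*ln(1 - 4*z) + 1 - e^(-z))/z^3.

257/6

Substitution gives 0/0; apply L'Hôpital's rule 3 times.
After differentiating numerator and denominator 3 times the quotient is (e^(-z) - 256/(4*z - 1)^3)/(6); at z = 0 this is 257/6.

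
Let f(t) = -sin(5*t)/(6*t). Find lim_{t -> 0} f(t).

Substitution gives 0/0.
Write it as (5/(-6))·sin(5t)/(5t); since sin(u)/u → 1, the limit is -5/6.

-5/6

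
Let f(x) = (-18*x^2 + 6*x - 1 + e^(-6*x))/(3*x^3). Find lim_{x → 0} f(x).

Direct substitution gives 0/0.
Apply L'Hôpital: lim (-36*x + 6 - 6*e^(-6*x))/(9*x^2), still 0/0.
Apply L'Hôpital: lim (-36 + 36*e^(-6*x))/(18*x), still 0/0.
After 3 applications of L'Hôpital's rule the quotient is (-216*e^(-6*x))/(18); substituting x = 0 gives -12.

-12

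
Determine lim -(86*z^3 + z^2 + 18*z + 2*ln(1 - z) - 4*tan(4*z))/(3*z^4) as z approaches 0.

1/6

Substitution gives 0/0 (the numerator vanishes to order 4).
Expand each term to order z^4: the coefficient of z^4 in -4·tan(4z) is 0 and in 2·ln(1 - z) is -1/2.
Lower-order terms cancel with the polynomial part, so the numerator is (-1/2)·z^4 + o(z^4), and the limit is (-1/2)/(-3) = 1/6.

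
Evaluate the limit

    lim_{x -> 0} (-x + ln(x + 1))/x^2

Direct substitution gives 0/0.
Apply L'Hôpital: lim (-1 + 1/(x + 1))/(2*x), still 0/0.
After 2 applications of L'Hôpital's rule the quotient is (-1/(x + 1)^2)/(2); substituting x = 0 gives -1/2.

-1/2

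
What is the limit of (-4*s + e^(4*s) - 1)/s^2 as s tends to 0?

Direct substitution gives 0/0.
Apply L'Hôpital: lim (4*e^(4*s) - 4)/(2*s), still 0/0.
After 2 applications of L'Hôpital's rule the quotient is (16*e^(4*s))/(2); substituting s = 0 gives 8.

8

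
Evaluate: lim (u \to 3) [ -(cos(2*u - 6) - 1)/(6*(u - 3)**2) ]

Direct substitution gives 0/0.
Apply L'Hôpital: lim (-2*sin(2*u - 6))/(36 - 12*u), still 0/0.
After 2 applications of L'Hôpital's rule the quotient is (-4*cos(2*u - 6))/(-12); substituting u = 3 gives 1/3.

1/3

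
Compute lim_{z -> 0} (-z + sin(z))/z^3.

Direct substitution gives 0/0.
Apply L'Hôpital: lim (cos(z) - 1)/(3*z^2), still 0/0.
Apply L'Hôpital: lim (-sin(z))/(6*z), still 0/0.
After 3 applications of L'Hôpital's rule the quotient is (-cos(z))/(6); substituting z = 0 gives -1/6.

-1/6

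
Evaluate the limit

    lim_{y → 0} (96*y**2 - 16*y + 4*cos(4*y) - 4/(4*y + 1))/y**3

Substitution gives 0/0; apply L'Hôpital's rule 3 times.
After differentiating numerator and denominator 3 times the quotient is (256*sin(4*y) + 1536/(4*y + 1)^4)/(6); at y = 0 this is 256.

256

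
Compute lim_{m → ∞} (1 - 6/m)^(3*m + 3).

Let L be the limit and take ln: ln L = lim (3m + 3)·ln(1 - 6/m) = lim (3m + 3)·(-6/m + O(1/m²)) = -18.
Hence L = e^(-18).

e^(-18)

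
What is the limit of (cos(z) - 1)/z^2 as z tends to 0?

Direct substitution gives 0/0.
Apply L'Hôpital: lim (-sin(z))/(2*z), still 0/0.
After 2 applications of L'Hôpital's rule the quotient is (-cos(z))/(2); substituting z = 0 gives -1/2.

-1/2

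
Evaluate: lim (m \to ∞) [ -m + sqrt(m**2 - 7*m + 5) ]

-7/2

This has the form ∞ − ∞. Multiply and divide by the conjugate √(m^2 - 7*m + 5) + m.
That gives (-7m + 5) / (√(m^2 - 7*m + 5) + m).
Divide numerator and denominator by m: the limit is -7/(2·1) = -7/2.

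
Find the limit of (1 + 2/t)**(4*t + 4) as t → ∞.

e^(8)

Write it as [(1 + 2/t)^t]^(4) · (1 + 2/t)^(4). The bracketed term tends to e^(2) and the second factor to 1, so the limit is e^(8).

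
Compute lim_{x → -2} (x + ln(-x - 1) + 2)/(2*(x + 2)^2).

-1/4

Direct substitution gives 0/0.
Apply L'Hôpital: lim (1 - 1/(-x - 1))/(4*x + 8), still 0/0.
After 2 applications of L'Hôpital's rule the quotient is (-1/(-x - 1)^2)/(4); substituting x = -2 gives -1/4.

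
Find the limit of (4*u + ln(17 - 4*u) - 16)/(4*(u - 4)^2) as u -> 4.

Direct substitution gives 0/0.
Apply L'Hôpital: lim (4 - 4/(17 - 4*u))/(8*u - 32), still 0/0.
After 2 applications of L'Hôpital's rule the quotient is (-16/(17 - 4*u)^2)/(8); substituting u = 4 gives -2.

-2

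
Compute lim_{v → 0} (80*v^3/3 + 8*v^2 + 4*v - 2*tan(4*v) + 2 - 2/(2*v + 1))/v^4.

Substitution gives 0/0 (the numerator vanishes to order 4).
Expand each term to order v^4: the coefficient of v^4 in -2·tan(4v) is 0 and in -2·1/(1 + 2v) is -32.
Lower-order terms cancel with the polynomial part, so the numerator is (-32)·v^4 + o(v^4), and the limit is (-32)/(1) = -32.

-32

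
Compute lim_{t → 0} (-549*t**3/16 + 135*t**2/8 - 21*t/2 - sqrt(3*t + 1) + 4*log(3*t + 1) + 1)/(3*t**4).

-3321/128

Substitution gives 0/0 (the numerator vanishes to order 4).
Expand each term to order t^4: the coefficient of t^4 in 4·ln(1 + 3t) is -81 and in −√(1 + 3t) is 405/128.
Lower-order terms cancel with the polynomial part, so the numerator is (-9963/128)·t^4 + o(t^4), and the limit is (-9963/128)/(3) = -3321/128.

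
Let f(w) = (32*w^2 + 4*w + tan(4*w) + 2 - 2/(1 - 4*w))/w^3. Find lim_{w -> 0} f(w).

Substitution gives 0/0; apply L'Hôpital's rule 3 times.
After differentiating numerator and denominator 3 times the quotient is (384*tan(4*w)^2/cos(4*w)^2 + 128/cos(4*w)^2 - 768/(4*w - 1)^4)/(6); at w = 0 this is -320/3.

-320/3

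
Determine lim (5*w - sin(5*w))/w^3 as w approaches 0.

Direct substitution gives 0/0.
Apply L'Hôpital: lim (5 - 5*cos(5*w))/(3*w^2), still 0/0.
Apply L'Hôpital: lim (25*sin(5*w))/(6*w), still 0/0.
After 3 applications of L'Hôpital's rule the quotient is (125*cos(5*w))/(6); substituting w = 0 gives 125/6.

125/6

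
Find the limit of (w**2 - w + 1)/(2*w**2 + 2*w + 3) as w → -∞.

Numerator and denominator both have degree 2.
Dividing every term by w^2, all lower-order terms vanish and the limit is the ratio of leading coefficients, 1/(2) = 1/2.

1/2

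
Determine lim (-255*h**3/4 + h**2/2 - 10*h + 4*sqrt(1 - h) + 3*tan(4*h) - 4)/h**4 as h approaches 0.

Substitution gives 0/0 (the numerator vanishes to order 4).
Expand each term to order h^4: the coefficient of h^4 in 4·√(1 - h) is -5/32 and in 3·tan(4h) is 0.
Lower-order terms cancel with the polynomial part, so the numerator is (-5/32)·h^4 + o(h^4), and the limit is (-5/32)/(1) = -5/32.

-5/32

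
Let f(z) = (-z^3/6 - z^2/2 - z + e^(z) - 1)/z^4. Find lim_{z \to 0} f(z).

1/24

Direct substitution gives 0/0.
Apply L'Hôpital: lim (-z^2/2 - z + e^(z) - 1)/(4*z^3), still 0/0.
Apply L'Hôpital: lim (-z + e^(z) - 1)/(12*z^2), still 0/0.
Apply L'Hôpital: lim (e^(z) - 1)/(24*z), still 0/0.
After 4 applications of L'Hôpital's rule the quotient is (e^(z))/(24); substituting z = 0 gives 1/24.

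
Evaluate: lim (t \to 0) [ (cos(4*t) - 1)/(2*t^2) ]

-4

Direct substitution gives 0/0.
Apply L'Hôpital: lim (-4*sin(4*t))/(4*t), still 0/0.
After 2 applications of L'Hôpital's rule the quotient is (-16*cos(4*t))/(4); substituting t = 0 gives -4.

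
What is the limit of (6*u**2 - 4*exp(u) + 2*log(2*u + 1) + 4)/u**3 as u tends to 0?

14/3

Substitution gives 0/0 (the numerator vanishes to order 3).
Expand each term to order u^3: the coefficient of u^3 in 2·ln(1 + 2u) is 16/3 and in -4·e^(u) is -2/3.
Lower-order terms cancel with the polynomial part, so the numerator is (14/3)·u^3 + o(u^3), and the limit is (14/3)/(1) = 14/3.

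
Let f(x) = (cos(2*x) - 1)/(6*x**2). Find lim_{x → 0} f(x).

Direct substitution gives 0/0.
Apply L'Hôpital: lim (-2*sin(2*x))/(12*x), still 0/0.
After 2 applications of L'Hôpital's rule the quotient is (-4*cos(2*x))/(12); substituting x = 0 gives -1/3.

-1/3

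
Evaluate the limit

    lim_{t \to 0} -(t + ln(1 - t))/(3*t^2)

Direct substitution gives 0/0.
Apply L'Hôpital: lim (1 - 1/(1 - t))/(-6*t), still 0/0.
After 2 applications of L'Hôpital's rule the quotient is (-1/(1 - t)^2)/(-6); substituting t = 0 gives 1/6.

1/6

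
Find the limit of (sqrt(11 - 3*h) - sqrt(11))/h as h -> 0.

Substitution gives 0/0. Multiply numerator and denominator by the conjugate √(11 - 3h) + √11.
The numerator becomes (11 - 3h) − 11 = -3h, so the expression simplifies to -3/(√(11 - 3h) + √11).
Letting h → 0 gives -3/(2√11) = -3*√(11)/22.

-3*√(11)/22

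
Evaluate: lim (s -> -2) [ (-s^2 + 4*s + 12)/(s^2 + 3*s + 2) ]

-8

Since s = -2 makes numerator and denominator zero, (s + 2) divides both.
Cancelling it gives (6 - s)/(s + 1); now plug in s = -2 to get -8.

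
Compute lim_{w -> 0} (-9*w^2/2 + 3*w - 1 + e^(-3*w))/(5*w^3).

-9/10

Direct substitution gives 0/0.
Apply L'Hôpital: lim (-9*w + 3 - 3*e^(-3*w))/(15*w^2), still 0/0.
Apply L'Hôpital: lim (-9 + 9*e^(-3*w))/(30*w), still 0/0.
After 3 applications of L'Hôpital's rule the quotient is (-27*e^(-3*w))/(30); substituting w = 0 gives -9/10.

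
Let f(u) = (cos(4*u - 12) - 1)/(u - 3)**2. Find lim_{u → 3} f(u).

-8

Direct substitution gives 0/0.
Apply L'Hôpital: lim (-4*sin(4*u - 12))/(2*u - 6), still 0/0.
After 2 applications of L'Hôpital's rule the quotient is (-16*cos(4*u - 12))/(2); substituting u = 3 gives -8.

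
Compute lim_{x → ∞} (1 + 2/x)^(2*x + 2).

e^(4)

The base → 1 and the exponent → ∞: a 1^∞ form.
Take logarithms: (2x + 2)·ln(1 + 2/x). Since ln(1+u) ~ u for small u, this behaves like (2x)·(2/x) → 4.
So the limit is e^(4).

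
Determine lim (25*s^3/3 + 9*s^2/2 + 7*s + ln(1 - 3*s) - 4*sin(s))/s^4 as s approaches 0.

Substitution gives 0/0 (the numerator vanishes to order 4).
Expand each term to order s^4: the coefficient of s^4 in ln(1 - 3s) is -81/4 and in -4·sin(s) is 0.
Lower-order terms cancel with the polynomial part, so the numerator is (-81/4)·s^4 + o(s^4), and the limit is (-81/4)/(1) = -81/4.

-81/4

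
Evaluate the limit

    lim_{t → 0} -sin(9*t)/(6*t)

Substitution gives 0/0.
Write it as (9/(-6))·sin(9t)/(9t); since sin(u)/u → 1, the limit is -3/2.

-3/2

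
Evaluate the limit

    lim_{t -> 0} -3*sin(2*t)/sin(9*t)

-2/3

Substitution gives 0/0.
Divide numerator and denominator by t: sin(2t)/t → 2 and sin(9t)/t → 9, so the limit is -3·2/9 = -2/3.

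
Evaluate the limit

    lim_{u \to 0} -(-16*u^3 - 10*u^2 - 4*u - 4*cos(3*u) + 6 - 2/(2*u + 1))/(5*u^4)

91/10

Substitution gives 0/0; apply L'Hôpital's rule 4 times.
After differentiating numerator and denominator 4 times the quotient is (-324*cos(3*u) - 768/(2*u + 1)^5)/(-120); at u = 0 this is 91/10.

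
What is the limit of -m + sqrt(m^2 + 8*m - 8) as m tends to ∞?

4

This has the form ∞ − ∞. Multiply and divide by the conjugate √(m^2 + 8*m - 8) + m.
That gives (8m - 8) / (√(m^2 + 8*m - 8) + m).
Divide numerator and denominator by m: the limit is 8/(2·1) = 4.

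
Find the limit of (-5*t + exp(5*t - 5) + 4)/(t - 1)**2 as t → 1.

Direct substitution gives 0/0.
Apply L'Hôpital: lim (5*e^(5*t - 5) - 5)/(2*t - 2), still 0/0.
After 2 applications of L'Hôpital's rule the quotient is (25*e^(5*t - 5))/(2); substituting t = 1 gives 25/2.

25/2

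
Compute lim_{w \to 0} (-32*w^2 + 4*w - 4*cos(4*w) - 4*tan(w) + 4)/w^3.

Substitution gives 0/0; apply L'Hôpital's rule 3 times.
After differentiating numerator and denominator 3 times the quotient is (-256*sin(4*w) - 24*tan(w)^4 - 32*tan(w)^2 - 8)/(6); at w = 0 this is -4/3.

-4/3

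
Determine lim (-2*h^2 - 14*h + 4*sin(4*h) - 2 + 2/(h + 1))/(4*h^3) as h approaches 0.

Substitution gives 0/0; apply L'Hôpital's rule 3 times.
After differentiating numerator and denominator 3 times the quotient is (-256*cos(4*h) - 12/(h + 1)^4)/(24); at h = 0 this is -67/6.

-67/6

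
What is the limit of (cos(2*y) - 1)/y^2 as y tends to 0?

-2

Direct substitution gives 0/0.
Apply L'Hôpital: lim (-2*sin(2*y))/(2*y), still 0/0.
After 2 applications of L'Hôpital's rule the quotient is (-4*cos(2*y))/(2); substituting y = 0 gives -2.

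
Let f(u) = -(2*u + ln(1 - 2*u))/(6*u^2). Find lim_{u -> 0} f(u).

Direct substitution gives 0/0.
Apply L'Hôpital: lim (2 - 2/(1 - 2*u))/(-12*u), still 0/0.
After 2 applications of L'Hôpital's rule the quotient is (-4/(1 - 2*u)^2)/(-12); substituting u = 0 gives 1/3.

1/3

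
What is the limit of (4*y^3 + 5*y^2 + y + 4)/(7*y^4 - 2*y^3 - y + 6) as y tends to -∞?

The denominator has degree 4 and the numerator degree 3. Dividing numerator and denominator by y^4 sends every term to 0 except the leading denominator term, so the limit is 0.

0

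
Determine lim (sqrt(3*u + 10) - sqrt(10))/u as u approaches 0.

3*√(10)/20

Substitution gives 0/0. Multiply numerator and denominator by the conjugate √(10 + 3u) + √10.
The numerator becomes (10 + 3u) − 10 = 3u, so the expression simplifies to 3/(√(10 + 3u) + √10).
Letting u → 0 gives 3/(2√10) = 3*√(10)/20.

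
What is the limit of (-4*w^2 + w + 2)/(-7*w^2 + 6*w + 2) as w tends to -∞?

4/7

Numerator and denominator both have degree 2.
Dividing every term by w^2, all lower-order terms vanish and the limit is the ratio of leading coefficients, -4/(-7) = 4/7.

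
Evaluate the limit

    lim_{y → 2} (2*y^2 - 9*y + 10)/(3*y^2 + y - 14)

-1/13

At y = 2 both the top and bottom vanish — a removable singularity. Factoring out (y - 2) from each leaves (2*y - 5)/(3*y + 7), which at y = 2 equals -1/13.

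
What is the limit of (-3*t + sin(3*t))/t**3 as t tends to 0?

Direct substitution gives 0/0.
Apply L'Hôpital: lim (3*cos(3*t) - 3)/(3*t^2), still 0/0.
Apply L'Hôpital: lim (-9*sin(3*t))/(6*t), still 0/0.
After 3 applications of L'Hôpital's rule the quotient is (-27*cos(3*t))/(6); substituting t = 0 gives -9/2.

-9/2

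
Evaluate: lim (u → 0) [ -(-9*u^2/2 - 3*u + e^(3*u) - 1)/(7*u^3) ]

Direct substitution gives 0/0.
Apply L'Hôpital: lim (-9*u + 3*e^(3*u) - 3)/(-21*u^2), still 0/0.
Apply L'Hôpital: lim (9*e^(3*u) - 9)/(-42*u), still 0/0.
After 3 applications of L'Hôpital's rule the quotient is (27*e^(3*u))/(-42); substituting u = 0 gives -9/14.

-9/14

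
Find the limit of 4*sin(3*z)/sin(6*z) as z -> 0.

2

Substitution gives 0/0.
Divide numerator and denominator by z: sin(3z)/z → 3 and sin(6z)/z → 6, so the limit is 4·3/6 = 2.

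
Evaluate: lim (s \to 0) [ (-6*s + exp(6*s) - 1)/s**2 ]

18

Direct substitution gives 0/0.
Apply L'Hôpital: lim (6*e^(6*s) - 6)/(2*s), still 0/0.
After 2 applications of L'Hôpital's rule the quotient is (36*e^(6*s))/(2); substituting s = 0 gives 18.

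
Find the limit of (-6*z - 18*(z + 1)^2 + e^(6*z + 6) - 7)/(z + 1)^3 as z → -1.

Direct substitution gives 0/0.
Apply L'Hôpital: lim (-36*z + 6*e^(6*z + 6) - 42)/(3*(z + 1)^2), still 0/0.
Apply L'Hôpital: lim (36*e^(6*z + 6) - 36)/(6*z + 6), still 0/0.
After 3 applications of L'Hôpital's rule the quotient is (216*e^(6*z + 6))/(6); substituting z = -1 gives 36.

36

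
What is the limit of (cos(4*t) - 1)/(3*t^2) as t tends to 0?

Direct substitution gives 0/0.
Apply L'Hôpital: lim (-4*sin(4*t))/(6*t), still 0/0.
After 2 applications of L'Hôpital's rule the quotient is (-16*cos(4*t))/(6); substituting t = 0 gives -8/3.

-8/3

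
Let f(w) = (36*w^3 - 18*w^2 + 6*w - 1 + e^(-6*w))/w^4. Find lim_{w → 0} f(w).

Direct substitution gives 0/0.
Apply L'Hôpital: lim (108*w^2 - 36*w + 6 - 6*e^(-6*w))/(4*w^3), still 0/0.
Apply L'Hôpital: lim (216*w - 36 + 36*e^(-6*w))/(12*w^2), still 0/0.
Apply L'Hôpital: lim (216 - 216*e^(-6*w))/(24*w), still 0/0.
After 4 applications of L'Hôpital's rule the quotient is (1296*e^(-6*w))/(24); substituting w = 0 gives 54.

54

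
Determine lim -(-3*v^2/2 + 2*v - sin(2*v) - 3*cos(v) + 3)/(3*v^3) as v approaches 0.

-4/9

Substitution gives 0/0; apply L'Hôpital's rule 3 times.
After differentiating numerator and denominator 3 times the quotient is (-3*sin(v) + 8*cos(2*v))/(-18); at v = 0 this is -4/9.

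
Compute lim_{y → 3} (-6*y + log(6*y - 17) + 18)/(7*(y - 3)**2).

Direct substitution gives 0/0.
Apply L'Hôpital: lim (-6 + 6/(6*y - 17))/(14*y - 42), still 0/0.
After 2 applications of L'Hôpital's rule the quotient is (-36/(6*y - 17)^2)/(14); substituting y = 3 gives -18/7.

-18/7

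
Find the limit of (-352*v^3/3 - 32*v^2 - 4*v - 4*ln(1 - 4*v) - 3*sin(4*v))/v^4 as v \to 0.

Substitution gives 0/0 (the numerator vanishes to order 4).
Expand each term to order v^4: the coefficient of v^4 in -3·sin(4v) is 0 and in -4·ln(1 - 4v) is 256.
Lower-order terms cancel with the polynomial part, so the numerator is (256)·v^4 + o(v^4), and the limit is (256)/(1) = 256.

256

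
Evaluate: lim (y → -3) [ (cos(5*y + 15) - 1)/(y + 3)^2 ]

Direct substitution gives 0/0.
Apply L'Hôpital: lim (-5*sin(5*y + 15))/(2*y + 6), still 0/0.
After 2 applications of L'Hôpital's rule the quotient is (-25*cos(5*y + 15))/(2); substituting y = -3 gives -25/2.

-25/2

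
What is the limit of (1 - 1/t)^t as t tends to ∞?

Write it as [(1 - 1/t)^t]^(1) · (1 - 1/t)^(0). The bracketed term tends to e^(-1) and the second factor to 1, so the limit is e^(-1).

e^(-1)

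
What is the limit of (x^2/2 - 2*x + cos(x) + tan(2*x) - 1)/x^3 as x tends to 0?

8/3

Substitution gives 0/0 (the numerator vanishes to order 3).
Expand each term to order x^3: the coefficient of x^3 in cos(x) is 0 and in tan(2x) is 8/3.
Lower-order terms cancel with the polynomial part, so the numerator is (8/3)·x^3 + o(x^3), and the limit is (8/3)/(1) = 8/3.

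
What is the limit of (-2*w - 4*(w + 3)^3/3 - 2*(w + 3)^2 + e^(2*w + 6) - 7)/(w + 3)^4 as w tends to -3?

2/3

Direct substitution gives 0/0.
Apply L'Hôpital: lim (-4*w - 4*(w + 3)^2 + 2*e^(2*w + 6) - 14)/(4*(w + 3)^3), still 0/0.
Apply L'Hôpital: lim (-8*w + 4*e^(2*w + 6) - 28)/(12*(w + 3)^2), still 0/0.
Apply L'Hôpital: lim (8*e^(2*w + 6) - 8)/(24*w + 72), still 0/0.
After 4 applications of L'Hôpital's rule the quotient is (16*e^(2*w + 6))/(24); substituting w = -3 gives 2/3.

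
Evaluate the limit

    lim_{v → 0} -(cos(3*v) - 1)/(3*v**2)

3/2

Direct substitution gives 0/0.
Apply L'Hôpital: lim (-3*sin(3*v))/(-6*v), still 0/0.
After 2 applications of L'Hôpital's rule the quotient is (-9*cos(3*v))/(-6); substituting v = 0 gives 3/2.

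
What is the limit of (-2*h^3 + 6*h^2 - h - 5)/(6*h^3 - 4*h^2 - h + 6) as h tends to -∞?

Numerator and denominator both have degree 3.
Dividing every term by h^3, all lower-order terms vanish and the limit is the ratio of leading coefficients, -2/(6) = -1/3.

-1/3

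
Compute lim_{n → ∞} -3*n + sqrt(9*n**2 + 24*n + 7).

This has the form ∞ − ∞. Multiply and divide by the conjugate √(9*n^2 + 24*n + 7) + 3n.
That gives (24n + 7) / (√(9*n^2 + 24*n + 7) + 3n).
Divide numerator and denominator by n: the limit is 24/(2·3) = 4.

4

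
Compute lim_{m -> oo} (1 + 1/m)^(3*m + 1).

The base → 1 and the exponent → ∞: a 1^∞ form.
Take logarithms: (3m + 1)·ln(1 + 1/m). Since ln(1+u) ~ u for small u, this behaves like (3m)·(1/m) → 3.
So the limit is e^(3).

e^(3)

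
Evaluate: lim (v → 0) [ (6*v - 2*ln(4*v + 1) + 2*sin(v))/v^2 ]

Substitution gives 0/0 (the numerator vanishes to order 2).
Expand each term to order v^2: the coefficient of v^2 in 2·sin(v) is 0 and in -2·ln(1 + 4v) is 16.
Lower-order terms cancel with the polynomial part, so the numerator is (16)·v^2 + o(v^2), and the limit is (16)/(1) = 16.

16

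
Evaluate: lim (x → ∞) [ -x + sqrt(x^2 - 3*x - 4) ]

-3/2

This has the form ∞ − ∞. Multiply and divide by the conjugate √(x^2 - 3*x - 4) + x.
That gives (-3x - 4) / (√(x^2 - 3*x - 4) + x).
Divide numerator and denominator by x: the limit is -3/(2·1) = -3/2.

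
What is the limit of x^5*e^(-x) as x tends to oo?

Write as x^5/e^{1x}, an ∞/∞ form.
Exponential growth dominates any polynomial, so repeated L'Hôpital (or the standard result) gives 0.

0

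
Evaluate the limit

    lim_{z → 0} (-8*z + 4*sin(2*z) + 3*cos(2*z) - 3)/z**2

Substitution gives 0/0; apply L'Hôpital's rule 2 times.
After differentiating numerator and denominator 2 times the quotient is (-16*sin(2*z) - 12*cos(2*z))/(2); at z = 0 this is -6.

-6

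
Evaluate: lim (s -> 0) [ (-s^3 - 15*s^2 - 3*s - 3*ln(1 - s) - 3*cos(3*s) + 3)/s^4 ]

-75/8

Substitution gives 0/0; apply L'Hôpital's rule 4 times.
After differentiating numerator and denominator 4 times the quotient is (-243*cos(3*s) + 18/(s - 1)^4)/(24); at s = 0 this is -75/8.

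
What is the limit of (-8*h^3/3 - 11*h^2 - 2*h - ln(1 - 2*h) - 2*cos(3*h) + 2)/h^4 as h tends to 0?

-11/4

Substitution gives 0/0 (the numerator vanishes to order 4).
Expand each term to order h^4: the coefficient of h^4 in -2·cos(3h) is -27/4 and in −ln(1 - 2h) is 4.
Lower-order terms cancel with the polynomial part, so the numerator is (-11/4)·h^4 + o(h^4), and the limit is (-11/4)/(1) = -11/4.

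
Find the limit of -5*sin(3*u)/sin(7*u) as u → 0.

Substitution gives 0/0.
Divide numerator and denominator by u: sin(3u)/u → 3 and sin(7u)/u → 7, so the limit is -5·3/7 = -15/7.

-15/7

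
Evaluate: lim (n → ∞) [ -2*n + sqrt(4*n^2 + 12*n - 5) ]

3

This has the form ∞ − ∞. Multiply and divide by the conjugate √(4*n^2 + 12*n - 5) + 2n.
That gives (12n - 5) / (√(4*n^2 + 12*n - 5) + 2n).
Divide numerator and denominator by n: the limit is 12/(2·2) = 3.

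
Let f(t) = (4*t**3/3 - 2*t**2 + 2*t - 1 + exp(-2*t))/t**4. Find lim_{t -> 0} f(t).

2/3

Direct substitution gives 0/0.
Apply L'Hôpital: lim (4*t^2 - 4*t + 2 - 2*e^(-2*t))/(4*t^3), still 0/0.
Apply L'Hôpital: lim (8*t - 4 + 4*e^(-2*t))/(12*t^2), still 0/0.
Apply L'Hôpital: lim (8 - 8*e^(-2*t))/(24*t), still 0/0.
After 4 applications of L'Hôpital's rule the quotient is (16*e^(-2*t))/(24); substituting t = 0 gives 2/3.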